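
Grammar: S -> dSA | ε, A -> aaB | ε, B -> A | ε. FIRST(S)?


Per alternative of S: FIRST(dSA) = {d}; FIRST(ε) = {ε}
FIRST(S) = {d, ε}


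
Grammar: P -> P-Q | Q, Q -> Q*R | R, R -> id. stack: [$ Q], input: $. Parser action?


lookahead ∉ {*} so Q won't extend; reduce P -> Q
Action: reduce (P -> Q)


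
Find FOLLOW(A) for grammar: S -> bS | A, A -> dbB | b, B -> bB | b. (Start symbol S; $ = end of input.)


$ ∈ FOLLOW(S). For each A -> αBβ: add FIRST(β)\{ε} to FOLLOW(B); if β nullable, add FOLLOW(A).
FOLLOW(A) = {$}


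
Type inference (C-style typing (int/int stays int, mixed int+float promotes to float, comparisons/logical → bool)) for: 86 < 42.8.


Operand types: int < float
Rule: comparison yields bool
Result type: bool


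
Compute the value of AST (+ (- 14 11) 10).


Evaluate inner: (- 14 11) = 3
Evaluate root: (+ 3 10) = 13
Result: 13


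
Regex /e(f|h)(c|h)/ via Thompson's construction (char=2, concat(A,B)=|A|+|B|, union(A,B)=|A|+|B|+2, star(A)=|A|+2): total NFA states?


Syntax tree has 5 char leaf(s), 2 union(s), 0 star(s)
chars contribute 5×2 = 10; each union adds +2; each star adds +2
Total: 10 + 4 + 0 = 14 states


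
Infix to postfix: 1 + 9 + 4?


Left to right (same or higher precedence on left)
Postfix: 1 9 + 4 +


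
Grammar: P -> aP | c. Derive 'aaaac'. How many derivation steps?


Derivation: P => aP => aaP => aaaP => aaaaP => aaaac
Steps: 5


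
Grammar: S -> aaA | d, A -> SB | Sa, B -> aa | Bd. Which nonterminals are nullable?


A nonterminal is nullable iff some alternative derives ε (directly, or every symbol in it is nullable)
Nullable: {}


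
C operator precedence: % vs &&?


'%' is multiplicative (level 10); '&&' is logical AND (level 2)
Higher level binds tighter
'%' has higher precedence than '&&'


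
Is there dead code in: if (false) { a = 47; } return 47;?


condition is constant false, so the whole block is unreachable
Dead: 'if (false) { a = 47; }'


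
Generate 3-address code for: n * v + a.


Break into single-operator statements:
t1 = n * v
t2 = t1 + a


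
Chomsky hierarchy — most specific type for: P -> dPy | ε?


Single nonterminal LHS, but d^n y^n is not regular
Classification: Type 2 (Context-Free)


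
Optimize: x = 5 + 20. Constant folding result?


5 + 20 = 25 at compile time
Optimized: x = 25


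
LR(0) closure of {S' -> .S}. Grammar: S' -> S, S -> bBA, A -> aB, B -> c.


Start: S' -> .S
For each item with dot before a nonterminal B, add B -> .γ for every B-production
Closure: [S' -> .S, S -> .bBA]


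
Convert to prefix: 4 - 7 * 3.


'*' binds tighter: tree is (- 4 (* 7 3))
Prefix: - 4 * 7 3


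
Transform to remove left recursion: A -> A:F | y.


Left-recursive alternatives: A:F; non-recursive: y
Introduce A': A -> yA', A' -> :FA' | ε


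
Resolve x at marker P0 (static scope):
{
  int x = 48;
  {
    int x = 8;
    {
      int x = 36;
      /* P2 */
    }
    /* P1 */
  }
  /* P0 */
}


x declared in the same block as P0
x = 48


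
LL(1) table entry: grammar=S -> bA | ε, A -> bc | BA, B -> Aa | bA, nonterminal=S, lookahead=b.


For [S, b]: 'b' ∈ FIRST(bA)
Entry: S -> bA


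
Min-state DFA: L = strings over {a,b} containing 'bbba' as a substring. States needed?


KMP-style automaton: 4 progress states + 1 absorbing accept = 5
Minimal DFA: 5 states


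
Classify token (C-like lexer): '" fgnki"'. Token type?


Pattern: double-quoted sequence
Type: STRING_LITERAL


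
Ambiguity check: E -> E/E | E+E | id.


'id/id+id' has two parse trees (no precedence encoded between / and +)
Ambiguous


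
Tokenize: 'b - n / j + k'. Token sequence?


Scan left to right, longest-match per lexeme
Tokens: ID(b), OP(-), ID(n), OP(/), ID(j), OP(+), ID(k)


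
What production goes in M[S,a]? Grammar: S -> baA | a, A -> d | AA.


For [S, a]: 'a' ∈ FIRST(a)
Entry: S -> a


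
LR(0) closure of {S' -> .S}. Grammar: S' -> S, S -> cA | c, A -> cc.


Start: S' -> .S
For each item with dot before a nonterminal B, add B -> .γ for every B-production
Closure: [S' -> .S, S -> .cA, S -> .c]


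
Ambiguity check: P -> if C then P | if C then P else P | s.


dangling else: 'if C then if C then s else s' parses two ways
Ambiguous


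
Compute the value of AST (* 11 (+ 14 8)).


Evaluate inner: (+ 14 8) = 22
Evaluate root: (* 11 22) = 242
Result: 242


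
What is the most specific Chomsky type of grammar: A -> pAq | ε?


Single nonterminal LHS, but p^n q^n is not regular
Classification: Type 2 (Context-Free)


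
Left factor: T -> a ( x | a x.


Common prefix: 'a'
Factored: T -> a T', T' -> ( x | x


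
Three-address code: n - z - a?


Break into single-operator statements:
t1 = n - z
t2 = t1 - a


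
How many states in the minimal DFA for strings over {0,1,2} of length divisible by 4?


Track length mod 4: states 0..3, accept at 0
Minimal DFA: 4 states


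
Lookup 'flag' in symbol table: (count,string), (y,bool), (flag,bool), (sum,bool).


Lookup 'flag' → type bool


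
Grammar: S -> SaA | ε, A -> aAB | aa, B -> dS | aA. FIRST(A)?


Per alternative of A: FIRST(aAB) = {a}; FIRST(aa) = {a}
FIRST(A) = {a}


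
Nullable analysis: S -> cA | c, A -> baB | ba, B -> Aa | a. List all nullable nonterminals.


A nonterminal is nullable iff some alternative derives ε (directly, or every symbol in it is nullable)
Nullable: {}


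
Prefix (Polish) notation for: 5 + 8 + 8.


left-to-right (same/higher precedence on left): tree is (+ (+ 5 8) 8)
Prefix: + + 5 8 8


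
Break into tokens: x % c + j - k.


Scan left to right, longest-match per lexeme
Tokens: ID(x), OP(%), ID(c), OP(+), ID(j), OP(-), ID(k)


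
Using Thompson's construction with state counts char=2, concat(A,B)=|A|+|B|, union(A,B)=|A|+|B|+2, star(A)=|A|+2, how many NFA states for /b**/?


Syntax tree has 1 char leaf(s), 0 union(s), 2 star(s)
chars contribute 1×2 = 2; each union adds +2; each star adds +2
Total: 2 + 0 + 4 = 6 states


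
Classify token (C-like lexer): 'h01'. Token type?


Pattern: letter/underscore followed by alphanumerics, not a keyword
Type: IDENTIFIER


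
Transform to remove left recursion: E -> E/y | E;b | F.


Left-recursive alternatives: E/y, E;b; non-recursive: F
Introduce E': E -> FE', E' -> /yE' | ;bE' | ε


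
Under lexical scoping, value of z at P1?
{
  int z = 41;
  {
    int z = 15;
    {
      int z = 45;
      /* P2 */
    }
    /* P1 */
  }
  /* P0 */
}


z declared in the same block as P1
z = 15


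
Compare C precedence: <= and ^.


'<=' is relational (level 7); '^' is bitwise XOR (level 4)
Higher level binds tighter
'<=' has higher precedence than '^'


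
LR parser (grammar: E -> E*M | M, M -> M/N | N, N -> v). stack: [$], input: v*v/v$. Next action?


no handle on stack; shift 'v'
Action: shift


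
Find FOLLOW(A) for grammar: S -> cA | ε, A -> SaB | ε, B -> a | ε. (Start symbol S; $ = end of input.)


$ ∈ FOLLOW(S). For each A -> αBβ: add FIRST(β)\{ε} to FOLLOW(B); if β nullable, add FOLLOW(A).
FOLLOW(A) = {$, a}


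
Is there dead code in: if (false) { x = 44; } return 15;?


condition is constant false, so the whole block is unreachable
Dead: 'if (false) { x = 44; }'


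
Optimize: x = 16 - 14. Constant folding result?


16 - 14 = 2 at compile time
Optimized: x = 2


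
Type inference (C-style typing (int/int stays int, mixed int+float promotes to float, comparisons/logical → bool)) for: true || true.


Operand types: bool || bool
Rule: logical operators take bool operands and yield bool
Result type: bool


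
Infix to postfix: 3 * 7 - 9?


Left to right (same or higher precedence on left)
Postfix: 3 7 * 9 -


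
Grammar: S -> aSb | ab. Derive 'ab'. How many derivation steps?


Derivation: S => ab
Steps: 1


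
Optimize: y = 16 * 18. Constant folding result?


16 * 18 = 288 at compile time
Optimized: y = 288


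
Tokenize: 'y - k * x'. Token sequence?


Scan left to right, longest-match per lexeme
Tokens: ID(y), OP(-), ID(k), OP(*), ID(x)


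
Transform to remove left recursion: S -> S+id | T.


Left-recursive alternatives: S+id; non-recursive: T
Introduce S': S -> TS', S' -> +idS' | ε


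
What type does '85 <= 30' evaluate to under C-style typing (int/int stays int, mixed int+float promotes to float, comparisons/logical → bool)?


Operand types: int <= int
Rule: comparison yields bool
Result type: bool


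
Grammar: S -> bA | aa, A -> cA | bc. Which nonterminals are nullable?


A nonterminal is nullable iff some alternative derives ε (directly, or every symbol in it is nullable)
Nullable: {}


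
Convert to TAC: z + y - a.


Break into single-operator statements:
t1 = z + y
t2 = t1 - a


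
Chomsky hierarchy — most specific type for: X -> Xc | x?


Left-linear: every RHS is a terminal or one nonterminal followed by a terminal
Classification: Type 3 (Regular)


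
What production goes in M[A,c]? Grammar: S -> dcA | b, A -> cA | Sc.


For [A, c]: 'c' ∈ FIRST(cA)
Entry: A -> cA


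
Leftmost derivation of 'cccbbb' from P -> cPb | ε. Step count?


Derivation: P => cPb => ccPbb => cccPbbb => cccbbb
Steps: 4


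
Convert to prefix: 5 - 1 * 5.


'*' binds tighter: tree is (- 5 (* 1 5))
Prefix: - 5 * 1 5


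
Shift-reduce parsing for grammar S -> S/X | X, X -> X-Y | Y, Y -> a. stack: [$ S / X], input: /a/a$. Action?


handle 'S/X' on top; lookahead ∈ FOLLOW(S) = {/, $}
Action: reduce (S -> S/X)


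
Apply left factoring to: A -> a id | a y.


Common prefix: 'a'
Factored: A -> a A', A' -> id | y


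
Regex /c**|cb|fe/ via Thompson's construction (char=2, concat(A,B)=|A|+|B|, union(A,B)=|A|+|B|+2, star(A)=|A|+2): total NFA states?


Syntax tree has 5 char leaf(s), 2 union(s), 2 star(s)
chars contribute 5×2 = 10; each union adds +2; each star adds +2
Total: 10 + 4 + 4 = 18 states


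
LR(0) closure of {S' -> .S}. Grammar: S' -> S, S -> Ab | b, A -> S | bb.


Start: S' -> .S
For each item with dot before a nonterminal B, add B -> .γ for every B-production
Closure: [S' -> .S, S -> .Ab, S -> .b, A -> .S, A -> .bb]


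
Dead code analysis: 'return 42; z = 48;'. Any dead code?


statement follows a return and is unreachable
Dead: 'z = 48'


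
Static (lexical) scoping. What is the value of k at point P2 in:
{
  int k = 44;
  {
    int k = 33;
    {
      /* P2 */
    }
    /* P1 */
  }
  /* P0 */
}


P2's block does not declare k; resolves to the enclosing declaration at depth 1
k = 33


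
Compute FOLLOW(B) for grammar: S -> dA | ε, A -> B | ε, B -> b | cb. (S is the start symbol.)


$ ∈ FOLLOW(S). For each A -> αBβ: add FIRST(β)\{ε} to FOLLOW(B); if β nullable, add FOLLOW(A).
FOLLOW(B) = {$}


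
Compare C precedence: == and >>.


'>>' is shift (level 8); '==' is equality (level 6)
Higher level binds tighter
'>>' has higher precedence than '=='


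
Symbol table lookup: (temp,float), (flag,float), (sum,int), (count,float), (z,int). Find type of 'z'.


Lookup 'z' → type int


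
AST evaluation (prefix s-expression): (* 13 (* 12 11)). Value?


Evaluate inner: (* 12 11) = 132
Evaluate root: (* 13 132) = 1716
Result: 1716


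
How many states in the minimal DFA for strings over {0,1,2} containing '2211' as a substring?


KMP-style automaton: 4 progress states + 1 absorbing accept = 5
Minimal DFA: 5 states


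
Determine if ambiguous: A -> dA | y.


right-linear, alternatives start with distinct terminals 'd' vs 'y': unique leftmost derivation
Unambiguous


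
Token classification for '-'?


Pattern: operator symbol
Type: OPERATOR


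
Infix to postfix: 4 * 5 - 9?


Left to right (same or higher precedence on left)
Postfix: 4 5 * 9 -


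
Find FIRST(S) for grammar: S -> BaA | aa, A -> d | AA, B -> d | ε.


Per alternative of S: FIRST(BaA) = {a, d}; FIRST(aa) = {a}
FIRST(S) = {a, d}


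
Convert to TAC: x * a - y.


Break into single-operator statements:
t1 = x * a
t2 = t1 - y


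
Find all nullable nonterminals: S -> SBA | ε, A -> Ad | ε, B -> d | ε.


A nonterminal is nullable iff some alternative derives ε (directly, or every symbol in it is nullable)
Nullable: {A, B, S}


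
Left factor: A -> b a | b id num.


Common prefix: 'b'
Factored: A -> b A', A' -> a | id num


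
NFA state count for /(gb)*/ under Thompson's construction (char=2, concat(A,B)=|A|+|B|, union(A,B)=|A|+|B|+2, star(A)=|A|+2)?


Syntax tree has 2 char leaf(s), 0 union(s), 1 star(s)
chars contribute 2×2 = 4; each union adds +2; each star adds +2
Total: 4 + 0 + 2 = 6 states


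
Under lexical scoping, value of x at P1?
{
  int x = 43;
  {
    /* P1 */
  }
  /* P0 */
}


P1's block does not declare x; resolves to the enclosing declaration at depth 0
x = 43


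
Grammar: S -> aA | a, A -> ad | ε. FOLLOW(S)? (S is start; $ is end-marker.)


$ ∈ FOLLOW(S). For each A -> αBβ: add FIRST(β)\{ε} to FOLLOW(B); if β nullable, add FOLLOW(A).
FOLLOW(S) = {$}


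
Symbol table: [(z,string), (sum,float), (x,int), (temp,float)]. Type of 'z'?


Lookup 'z' → type string


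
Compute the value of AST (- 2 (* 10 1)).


Evaluate inner: (* 10 1) = 10
Evaluate root: (- 2 10) = -8
Result: -8


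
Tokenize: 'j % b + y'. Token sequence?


Scan left to right, longest-match per lexeme
Tokens: ID(j), OP(%), ID(b), OP(+), ID(y)


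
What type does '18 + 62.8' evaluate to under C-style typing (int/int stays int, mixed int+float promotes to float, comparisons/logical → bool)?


Operand types: int + float
Rule: mixed int/float promotes to float; int/int stays int
Result type: float


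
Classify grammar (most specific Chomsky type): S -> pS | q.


Right-linear: every RHS is a terminal or a terminal followed by one nonterminal
Classification: Type 3 (Regular)


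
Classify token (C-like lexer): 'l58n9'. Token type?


Pattern: letter/underscore followed by alphanumerics, not a keyword
Type: IDENTIFIER


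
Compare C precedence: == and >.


'>' is relational (level 7); '==' is equality (level 6)
Higher level binds tighter
'>' has higher precedence than '=='


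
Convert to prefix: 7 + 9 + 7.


left-to-right (same/higher precedence on left): tree is (+ (+ 7 9) 7)
Prefix: + + 7 9 7


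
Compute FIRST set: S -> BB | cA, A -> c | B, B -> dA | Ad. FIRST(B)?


Per alternative of B: FIRST(dA) = {d}; FIRST(Ad) = {c, d}
FIRST(B) = {c, d}


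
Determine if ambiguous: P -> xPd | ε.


balanced x^n…d^n: each string has a unique parse
Unambiguous


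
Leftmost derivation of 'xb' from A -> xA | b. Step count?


Derivation: A => xA => xb
Steps: 2


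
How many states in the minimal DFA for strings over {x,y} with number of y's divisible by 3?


Track (count of y) mod 3: states 0..2, accept at 0
Minimal DFA: 3 states


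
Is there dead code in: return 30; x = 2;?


statement follows a return and is unreachable
Dead: 'x = 2'


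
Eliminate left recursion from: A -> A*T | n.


Left-recursive alternatives: A*T; non-recursive: n
Introduce A': A -> nA', A' -> *TA' | ε


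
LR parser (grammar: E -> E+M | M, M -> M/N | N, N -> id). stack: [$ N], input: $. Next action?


'N' (not preceded by M/) is the handle for M -> N
Action: reduce (M -> N)


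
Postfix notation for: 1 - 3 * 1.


* has higher precedence, evaluate 3*1 first
Postfix: 1 3 1 * -


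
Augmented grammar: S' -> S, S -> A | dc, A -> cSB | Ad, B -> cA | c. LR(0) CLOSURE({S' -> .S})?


Start: S' -> .S
For each item with dot before a nonterminal B, add B -> .γ for every B-production
Closure: [S' -> .S, S -> .A, S -> .dc, A -> .cSB, A -> .Ad]


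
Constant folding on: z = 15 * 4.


15 * 4 = 60 at compile time
Optimized: z = 60


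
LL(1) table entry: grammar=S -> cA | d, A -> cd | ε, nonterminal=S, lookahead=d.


For [S, d]: 'd' ∈ FIRST(d)
Entry: S -> d


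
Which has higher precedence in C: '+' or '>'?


'+' is additive (level 9); '>' is relational (level 7)
Higher level binds tighter
'+' has higher precedence than '>'


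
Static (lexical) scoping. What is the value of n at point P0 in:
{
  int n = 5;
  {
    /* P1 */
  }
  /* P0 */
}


n declared in the same block as P0
n = 5


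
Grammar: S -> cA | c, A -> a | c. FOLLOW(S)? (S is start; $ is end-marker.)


$ ∈ FOLLOW(S). For each A -> αBβ: add FIRST(β)\{ε} to FOLLOW(B); if β nullable, add FOLLOW(A).
FOLLOW(S) = {$}


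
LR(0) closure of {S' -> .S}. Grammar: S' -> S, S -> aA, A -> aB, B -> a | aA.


Start: S' -> .S
For each item with dot before a nonterminal B, add B -> .γ for every B-production
Closure: [S' -> .S, S -> .aA]


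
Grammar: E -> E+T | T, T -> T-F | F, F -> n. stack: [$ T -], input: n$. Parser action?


no handle; shift 'n'
Action: shift


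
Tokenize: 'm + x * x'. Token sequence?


Scan left to right, longest-match per lexeme
Tokens: ID(m), OP(+), ID(x), OP(*), ID(x)


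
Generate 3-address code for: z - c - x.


Break into single-operator statements:
t1 = z - c
t2 = t1 - x


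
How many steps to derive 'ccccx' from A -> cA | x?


Derivation: A => cA => ccA => cccA => ccccA => ccccx
Steps: 5


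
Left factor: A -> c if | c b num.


Common prefix: 'c'
Factored: A -> c A', A' -> if | b num


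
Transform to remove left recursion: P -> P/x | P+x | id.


Left-recursive alternatives: P/x, P+x; non-recursive: id
Introduce P': P -> idP', P' -> /xP' | +xP' | ε


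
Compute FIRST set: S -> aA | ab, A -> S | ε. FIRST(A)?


Per alternative of A: FIRST(S) = {a}; FIRST(ε) = {ε}
FIRST(A) = {a, ε}


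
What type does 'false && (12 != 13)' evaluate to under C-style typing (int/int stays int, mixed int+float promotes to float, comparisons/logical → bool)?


Operand types: bool && bool
Rule: logical operators take bool operands and yield bool
Result type: bool


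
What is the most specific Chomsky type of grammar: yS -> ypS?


LHS has context (more than one symbol) and |LHS| ≤ |RHS|
Classification: Type 1 (Context-Sensitive)


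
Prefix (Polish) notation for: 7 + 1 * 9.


'*' binds tighter: tree is (+ 7 (* 1 9))
Prefix: + 7 * 1 9


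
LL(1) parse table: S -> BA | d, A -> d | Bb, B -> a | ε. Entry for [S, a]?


For [S, a]: 'a' ∈ FIRST(BA)
Entry: S -> BA


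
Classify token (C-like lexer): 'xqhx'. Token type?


Pattern: letter/underscore followed by alphanumerics, not a keyword
Type: IDENTIFIER


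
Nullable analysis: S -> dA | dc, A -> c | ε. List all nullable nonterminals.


A nonterminal is nullable iff some alternative derives ε (directly, or every symbol in it is nullable)
Nullable: {A}


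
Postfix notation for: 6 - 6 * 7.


* has higher precedence, evaluate 6*7 first
Postfix: 6 6 7 * -


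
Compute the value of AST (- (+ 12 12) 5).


Evaluate inner: (+ 12 12) = 24
Evaluate root: (- 24 5) = 19
Result: 19


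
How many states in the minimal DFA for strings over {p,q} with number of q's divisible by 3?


Track (count of q) mod 3: states 0..2, accept at 0
Minimal DFA: 3 states


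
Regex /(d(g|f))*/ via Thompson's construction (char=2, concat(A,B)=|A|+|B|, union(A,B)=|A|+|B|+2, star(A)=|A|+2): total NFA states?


Syntax tree has 3 char leaf(s), 1 union(s), 1 star(s)
chars contribute 3×2 = 6; each union adds +2; each star adds +2
Total: 6 + 2 + 2 = 10 states


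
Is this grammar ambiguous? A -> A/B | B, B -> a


precedence layered via separate nonterminal B: deterministic
Unambiguous


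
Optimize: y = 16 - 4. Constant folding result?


16 - 4 = 12 at compile time
Optimized: y = 12


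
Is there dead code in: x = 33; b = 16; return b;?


x is assigned but never read
Dead: 'x = 33'


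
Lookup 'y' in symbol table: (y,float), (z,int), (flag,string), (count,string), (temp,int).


Lookup 'y' → type float


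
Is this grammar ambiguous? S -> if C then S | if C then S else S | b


dangling else: 'if C then if C then b else b' parses two ways
Ambiguous


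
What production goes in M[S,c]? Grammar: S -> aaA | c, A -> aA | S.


For [S, c]: 'c' ∈ FIRST(c)
Entry: S -> c


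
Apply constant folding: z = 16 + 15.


16 + 15 = 31 at compile time
Optimized: z = 31


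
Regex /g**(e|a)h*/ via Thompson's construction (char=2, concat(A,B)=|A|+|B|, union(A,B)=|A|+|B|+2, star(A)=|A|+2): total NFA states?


Syntax tree has 4 char leaf(s), 1 union(s), 3 star(s)
chars contribute 4×2 = 8; each union adds +2; each star adds +2
Total: 8 + 2 + 6 = 16 states


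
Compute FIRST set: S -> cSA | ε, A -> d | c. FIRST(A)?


Per alternative of A: FIRST(d) = {d}; FIRST(c) = {c}
FIRST(A) = {c, d}


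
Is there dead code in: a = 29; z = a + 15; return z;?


a is read by z's definition; z is returned
No dead code


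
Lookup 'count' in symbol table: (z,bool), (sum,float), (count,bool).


Lookup 'count' → type bool


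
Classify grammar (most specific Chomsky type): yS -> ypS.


LHS has context (more than one symbol) and |LHS| ≤ |RHS|
Classification: Type 1 (Context-Sensitive)


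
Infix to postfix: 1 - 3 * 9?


* has higher precedence, evaluate 3*9 first
Postfix: 1 3 9 * -


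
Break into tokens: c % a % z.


Scan left to right, longest-match per lexeme
Tokens: ID(c), OP(%), ID(a), OP(%), ID(z)


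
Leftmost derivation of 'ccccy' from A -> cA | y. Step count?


Derivation: A => cA => ccA => cccA => ccccA => ccccy
Steps: 5


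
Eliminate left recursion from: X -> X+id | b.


Left-recursive alternatives: X+id; non-recursive: b
Introduce X': X -> bX', X' -> +idX' | ε


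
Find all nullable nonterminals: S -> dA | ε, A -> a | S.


A nonterminal is nullable iff some alternative derives ε (directly, or every symbol in it is nullable)
Nullable: {A, S}


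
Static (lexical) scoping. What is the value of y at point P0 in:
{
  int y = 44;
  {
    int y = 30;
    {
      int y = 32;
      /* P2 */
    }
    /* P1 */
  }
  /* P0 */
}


y declared in the same block as P0
y = 44


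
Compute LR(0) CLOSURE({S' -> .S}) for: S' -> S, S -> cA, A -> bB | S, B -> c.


Start: S' -> .S
For each item with dot before a nonterminal B, add B -> .γ for every B-production
Closure: [S' -> .S, S -> .cA]


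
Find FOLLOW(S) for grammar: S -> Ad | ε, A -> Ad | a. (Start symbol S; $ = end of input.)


$ ∈ FOLLOW(S). For each A -> αBβ: add FIRST(β)\{ε} to FOLLOW(B); if β nullable, add FOLLOW(A).
FOLLOW(S) = {$}


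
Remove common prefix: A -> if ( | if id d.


Common prefix: 'if'
Factored: A -> if A', A' -> ( | id d


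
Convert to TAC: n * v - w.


Break into single-operator statements:
t1 = n * v
t2 = t1 - w


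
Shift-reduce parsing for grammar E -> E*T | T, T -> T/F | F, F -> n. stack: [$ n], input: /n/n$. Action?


'n' on top is the handle for F -> n
Action: reduce (F -> n)


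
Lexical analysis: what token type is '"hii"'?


Pattern: double-quoted sequence
Type: STRING_LITERAL


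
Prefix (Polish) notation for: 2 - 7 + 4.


left-to-right (same/higher precedence on left): tree is (+ (- 2 7) 4)
Prefix: + - 2 7 4


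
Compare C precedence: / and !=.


'/' is multiplicative (level 10); '!=' is equality (level 6)
Higher level binds tighter
'/' has higher precedence than '!='


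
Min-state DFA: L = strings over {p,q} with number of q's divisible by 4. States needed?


Track (count of q) mod 4: states 0..3, accept at 0
Minimal DFA: 4 states


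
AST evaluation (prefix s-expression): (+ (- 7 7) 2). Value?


Evaluate inner: (- 7 7) = 0
Evaluate root: (+ 0 2) = 2
Result: 2


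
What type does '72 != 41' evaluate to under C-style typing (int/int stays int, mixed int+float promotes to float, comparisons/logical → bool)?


Operand types: int != int
Rule: comparison yields bool
Result type: bool


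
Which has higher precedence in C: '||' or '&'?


'&' is bitwise AND (level 5); '||' is logical OR (level 1)
Higher level binds tighter
'&' has higher precedence than '||'


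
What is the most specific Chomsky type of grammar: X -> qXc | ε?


Single nonterminal LHS, but q^n c^n is not regular
Classification: Type 2 (Context-Free)


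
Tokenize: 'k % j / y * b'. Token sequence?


Scan left to right, longest-match per lexeme
Tokens: ID(k), OP(%), ID(j), OP(/), ID(y), OP(*), ID(b)


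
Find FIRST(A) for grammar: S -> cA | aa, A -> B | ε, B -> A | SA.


Per alternative of A: FIRST(B) = {a, c, ε}; FIRST(ε) = {ε}
FIRST(A) = {a, c, ε}


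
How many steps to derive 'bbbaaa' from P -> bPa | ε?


Derivation: P => bPa => bbPaa => bbbPaaa => bbbaaa
Steps: 4


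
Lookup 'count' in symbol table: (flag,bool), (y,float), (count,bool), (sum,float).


Lookup 'count' → type bool


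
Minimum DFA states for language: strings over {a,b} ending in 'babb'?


Track the longest suffix of input matching a prefix of 'babb': 5 classes (prefixes of length 0..4)
Minimal DFA: 5 states


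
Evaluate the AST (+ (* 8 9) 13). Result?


Evaluate inner: (* 8 9) = 72
Evaluate root: (+ 72 13) = 85
Result: 85


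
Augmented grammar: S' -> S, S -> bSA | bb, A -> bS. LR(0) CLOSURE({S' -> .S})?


Start: S' -> .S
For each item with dot before a nonterminal B, add B -> .γ for every B-production
Closure: [S' -> .S, S -> .bSA, S -> .bb]


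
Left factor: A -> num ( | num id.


Common prefix: 'num'
Factored: A -> num A', A' -> ( | id


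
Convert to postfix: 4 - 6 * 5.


* has higher precedence, evaluate 6*5 first
Postfix: 4 6 5 * -


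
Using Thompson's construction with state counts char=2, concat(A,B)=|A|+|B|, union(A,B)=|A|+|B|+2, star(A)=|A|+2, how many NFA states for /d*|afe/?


Syntax tree has 4 char leaf(s), 1 union(s), 1 star(s)
chars contribute 4×2 = 8; each union adds +2; each star adds +2
Total: 8 + 2 + 2 = 12 states


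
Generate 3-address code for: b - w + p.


Break into single-operator statements:
t1 = b - w
t2 = t1 + p


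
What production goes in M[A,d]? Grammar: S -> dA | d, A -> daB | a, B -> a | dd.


For [A, d]: 'd' ∈ FIRST(daB)
Entry: A -> daB


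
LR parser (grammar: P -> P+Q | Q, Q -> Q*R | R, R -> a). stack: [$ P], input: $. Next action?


start symbol P on stack, input exhausted
Action: accept


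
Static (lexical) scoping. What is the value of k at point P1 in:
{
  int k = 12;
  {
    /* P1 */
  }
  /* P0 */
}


P1's block does not declare k; resolves to the enclosing declaration at depth 0
k = 12


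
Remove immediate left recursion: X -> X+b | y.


Left-recursive alternatives: X+b; non-recursive: y
Introduce X': X -> yX', X' -> +bX' | ε


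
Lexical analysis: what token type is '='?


Pattern: operator symbol
Type: OPERATOR


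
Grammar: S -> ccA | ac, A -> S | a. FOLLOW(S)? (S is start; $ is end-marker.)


$ ∈ FOLLOW(S). For each A -> αBβ: add FIRST(β)\{ε} to FOLLOW(B); if β nullable, add FOLLOW(A).
FOLLOW(S) = {$}


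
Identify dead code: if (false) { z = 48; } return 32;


condition is constant false, so the whole block is unreachable
Dead: 'if (false) { z = 48; }'


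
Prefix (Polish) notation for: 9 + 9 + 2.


left-to-right (same/higher precedence on left): tree is (+ (+ 9 9) 2)
Prefix: + + 9 9 2


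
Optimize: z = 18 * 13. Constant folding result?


18 * 13 = 234 at compile time
Optimized: z = 234


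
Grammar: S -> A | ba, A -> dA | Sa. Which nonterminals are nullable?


A nonterminal is nullable iff some alternative derives ε (directly, or every symbol in it is nullable)
Nullable: {}


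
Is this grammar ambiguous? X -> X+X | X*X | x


'x+x*x' has two parse trees (no precedence encoded between + and *)
Ambiguous


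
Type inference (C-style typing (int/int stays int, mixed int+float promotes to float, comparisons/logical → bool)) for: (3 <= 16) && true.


Operand types: bool && bool
Rule: logical operators take bool operands and yield bool
Result type: bool


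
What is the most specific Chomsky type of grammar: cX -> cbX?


LHS has context (more than one symbol) and |LHS| ≤ |RHS|
Classification: Type 1 (Context-Sensitive)


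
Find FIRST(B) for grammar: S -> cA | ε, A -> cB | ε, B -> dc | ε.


Per alternative of B: FIRST(dc) = {d}; FIRST(ε) = {ε}
FIRST(B) = {d, ε}


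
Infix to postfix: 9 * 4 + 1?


Left to right (same or higher precedence on left)
Postfix: 9 4 * 1 +


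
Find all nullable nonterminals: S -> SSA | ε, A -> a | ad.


A nonterminal is nullable iff some alternative derives ε (directly, or every symbol in it is nullable)
Nullable: {S}


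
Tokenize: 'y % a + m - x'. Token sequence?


Scan left to right, longest-match per lexeme
Tokens: ID(y), OP(%), ID(a), OP(+), ID(m), OP(-), ID(x)


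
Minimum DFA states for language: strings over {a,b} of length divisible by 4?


Track length mod 4: states 0..3, accept at 0
Minimal DFA: 4 states


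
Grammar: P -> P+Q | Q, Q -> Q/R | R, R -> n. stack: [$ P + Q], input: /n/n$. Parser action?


'/' can extend Q; shift to build Q -> Q/R
Action: shift


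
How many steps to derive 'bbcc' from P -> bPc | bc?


Derivation: P => bPc => bbcc
Steps: 2


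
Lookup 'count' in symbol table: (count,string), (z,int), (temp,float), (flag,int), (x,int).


Lookup 'count' → type string


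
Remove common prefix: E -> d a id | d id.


Common prefix: 'd'
Factored: E -> d E', E' -> a id | id


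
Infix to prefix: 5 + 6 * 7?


'*' binds tighter: tree is (+ 5 (* 6 7))
Prefix: + 5 * 6 7


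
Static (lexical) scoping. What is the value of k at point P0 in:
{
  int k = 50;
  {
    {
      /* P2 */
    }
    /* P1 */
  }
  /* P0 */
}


k declared in the same block as P0
k = 50


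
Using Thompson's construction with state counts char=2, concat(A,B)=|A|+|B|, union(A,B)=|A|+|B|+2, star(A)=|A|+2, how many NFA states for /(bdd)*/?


Syntax tree has 3 char leaf(s), 0 union(s), 1 star(s)
chars contribute 3×2 = 6; each union adds +2; each star adds +2
Total: 6 + 0 + 2 = 8 states


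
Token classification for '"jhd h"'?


Pattern: double-quoted sequence
Type: STRING_LITERAL


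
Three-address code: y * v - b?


Break into single-operator statements:
t1 = y * v
t2 = t1 - b


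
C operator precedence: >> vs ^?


'>>' is shift (level 8); '^' is bitwise XOR (level 4)
Higher level binds tighter
'>>' has higher precedence than '^'


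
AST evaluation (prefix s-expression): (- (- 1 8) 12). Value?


Evaluate inner: (- 1 8) = -7
Evaluate root: (- -7 12) = -19
Result: -19


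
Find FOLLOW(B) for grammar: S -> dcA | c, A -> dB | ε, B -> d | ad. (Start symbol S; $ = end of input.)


$ ∈ FOLLOW(S). For each A -> αBβ: add FIRST(β)\{ε} to FOLLOW(B); if β nullable, add FOLLOW(A).
FOLLOW(B) = {$}


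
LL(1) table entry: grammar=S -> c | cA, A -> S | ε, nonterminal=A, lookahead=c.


For [A, c]: 'c' ∈ FIRST(S)
Entry: A -> S


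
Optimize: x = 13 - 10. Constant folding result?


13 - 10 = 3 at compile time
Optimized: x = 3


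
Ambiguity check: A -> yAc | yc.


balanced y^n…c^n: each string has a unique parse
Unambiguous


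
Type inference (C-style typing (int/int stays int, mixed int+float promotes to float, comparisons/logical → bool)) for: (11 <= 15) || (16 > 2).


Operand types: bool || bool
Rule: logical operators take bool operands and yield bool
Result type: bool


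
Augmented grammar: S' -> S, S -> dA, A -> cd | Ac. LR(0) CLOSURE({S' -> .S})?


Start: S' -> .S
For each item with dot before a nonterminal B, add B -> .γ for every B-production
Closure: [S' -> .S, S -> .dA]


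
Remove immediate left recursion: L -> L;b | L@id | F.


Left-recursive alternatives: L;b, L@id; non-recursive: F
Introduce L': L -> FL', L' -> ;bL' | @idL' | ε


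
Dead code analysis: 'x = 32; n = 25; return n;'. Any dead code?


x is assigned but never read
Dead: 'x = 32'


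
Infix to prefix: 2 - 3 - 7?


left-to-right (same/higher precedence on left): tree is (- (- 2 3) 7)
Prefix: - - 2 3 7


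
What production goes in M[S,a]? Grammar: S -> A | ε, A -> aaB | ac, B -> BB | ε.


For [S, a]: 'a' ∈ FIRST(A)
Entry: S -> A


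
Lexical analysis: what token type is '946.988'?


Pattern: digits with a decimal point
Type: FLOAT_LITERAL


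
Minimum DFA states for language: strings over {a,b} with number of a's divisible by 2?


Track (count of a) mod 2: states 0..1, accept at 0
Minimal DFA: 2 states


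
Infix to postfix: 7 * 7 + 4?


Left to right (same or higher precedence on left)
Postfix: 7 7 * 4 +


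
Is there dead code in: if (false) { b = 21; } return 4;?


condition is constant false, so the whole block is unreachable
Dead: 'if (false) { b = 21; }'


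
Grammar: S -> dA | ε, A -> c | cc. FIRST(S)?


Per alternative of S: FIRST(dA) = {d}; FIRST(ε) = {ε}
FIRST(S) = {d, ε}


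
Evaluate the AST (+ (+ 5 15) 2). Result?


Evaluate inner: (+ 5 15) = 20
Evaluate root: (+ 20 2) = 22
Result: 22


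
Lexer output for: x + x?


Scan left to right, longest-match per lexeme
Tokens: ID(x), OP(+), ID(x)


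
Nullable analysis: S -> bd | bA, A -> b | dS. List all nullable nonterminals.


A nonterminal is nullable iff some alternative derives ε (directly, or every symbol in it is nullable)
Nullable: {}


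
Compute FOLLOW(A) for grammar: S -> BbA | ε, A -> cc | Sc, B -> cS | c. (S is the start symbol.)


$ ∈ FOLLOW(S). For each A -> αBβ: add FIRST(β)\{ε} to FOLLOW(B); if β nullable, add FOLLOW(A).
FOLLOW(A) = {$, b, c}


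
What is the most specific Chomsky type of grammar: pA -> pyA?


LHS has context (more than one symbol) and |LHS| ≤ |RHS|
Classification: Type 1 (Context-Sensitive)


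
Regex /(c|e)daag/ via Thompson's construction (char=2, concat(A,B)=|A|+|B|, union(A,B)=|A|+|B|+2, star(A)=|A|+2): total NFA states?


Syntax tree has 6 char leaf(s), 1 union(s), 0 star(s)
chars contribute 6×2 = 12; each union adds +2; each star adds +2
Total: 12 + 2 + 0 = 14 states


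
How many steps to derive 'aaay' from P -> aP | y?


Derivation: P => aP => aaP => aaaP => aaay
Steps: 4


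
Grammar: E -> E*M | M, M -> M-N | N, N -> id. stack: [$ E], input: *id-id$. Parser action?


shift '*' to continue E -> E*M
Action: shift


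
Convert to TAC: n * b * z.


Break into single-operator statements:
t1 = n * b
t2 = t1 * z


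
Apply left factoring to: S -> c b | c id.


Common prefix: 'c'
Factored: S -> c S', S' -> b | id


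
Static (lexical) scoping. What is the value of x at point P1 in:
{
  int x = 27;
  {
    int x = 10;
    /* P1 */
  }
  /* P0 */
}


x declared in the same block as P1
x = 10


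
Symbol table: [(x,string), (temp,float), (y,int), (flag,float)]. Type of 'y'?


Lookup 'y' → type int


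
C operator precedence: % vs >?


'%' is multiplicative (level 10); '>' is relational (level 7)
Higher level binds tighter
'%' has higher precedence than '>'


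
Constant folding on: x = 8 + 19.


8 + 19 = 27 at compile time
Optimized: x = 27


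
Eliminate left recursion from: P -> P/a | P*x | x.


Left-recursive alternatives: P/a, P*x; non-recursive: x
Introduce P': P -> xP', P' -> /aP' | *xP' | ε


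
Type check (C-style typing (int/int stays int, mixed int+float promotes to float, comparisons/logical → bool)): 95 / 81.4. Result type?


Operand types: int / float
Rule: mixed int/float promotes to float; int/int stays int
Result type: float


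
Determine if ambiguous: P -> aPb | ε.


balanced a^n…b^n: each string has a unique parse
Unambiguous


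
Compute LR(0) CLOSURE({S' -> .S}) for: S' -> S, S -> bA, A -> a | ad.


Start: S' -> .S
For each item with dot before a nonterminal B, add B -> .γ for every B-production
Closure: [S' -> .S, S -> .bA]


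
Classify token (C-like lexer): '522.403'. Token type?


Pattern: digits with a decimal point
Type: FLOAT_LITERAL


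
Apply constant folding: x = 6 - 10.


6 - 10 = -4 at compile time
Optimized: x = -4


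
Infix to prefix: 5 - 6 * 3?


'*' binds tighter: tree is (- 5 (* 6 3))
Prefix: - 5 * 6 3


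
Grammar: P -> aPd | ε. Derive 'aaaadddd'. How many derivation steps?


Derivation: P => aPd => aaPdd => aaaPddd => aaaaPdddd => aaaadddd
Steps: 5


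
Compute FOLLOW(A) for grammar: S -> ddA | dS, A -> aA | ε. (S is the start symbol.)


$ ∈ FOLLOW(S). For each A -> αBβ: add FIRST(β)\{ε} to FOLLOW(B); if β nullable, add FOLLOW(A).
FOLLOW(A) = {$}


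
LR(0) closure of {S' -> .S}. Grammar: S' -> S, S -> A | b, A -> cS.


Start: S' -> .S
For each item with dot before a nonterminal B, add B -> .γ for every B-production
Closure: [S' -> .S, S -> .A, S -> .b, A -> .cS]


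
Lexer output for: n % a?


Scan left to right, longest-match per lexeme
Tokens: ID(n), OP(%), ID(a)


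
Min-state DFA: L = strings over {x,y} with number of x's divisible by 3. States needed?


Track (count of x) mod 3: states 0..2, accept at 0
Minimal DFA: 3 states


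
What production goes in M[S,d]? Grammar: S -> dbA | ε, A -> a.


For [S, d]: 'd' ∈ FIRST(dbA)
Entry: S -> dbA


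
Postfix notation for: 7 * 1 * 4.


Left to right (same or higher precedence on left)
Postfix: 7 1 * 4 *


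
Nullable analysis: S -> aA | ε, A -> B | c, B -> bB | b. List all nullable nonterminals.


A nonterminal is nullable iff some alternative derives ε (directly, or every symbol in it is nullable)
Nullable: {S}


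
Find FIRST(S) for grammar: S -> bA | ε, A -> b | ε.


Per alternative of S: FIRST(bA) = {b}; FIRST(ε) = {ε}
FIRST(S) = {b, ε}


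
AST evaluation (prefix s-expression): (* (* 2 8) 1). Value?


Evaluate inner: (* 2 8) = 16
Evaluate root: (* 16 1) = 16
Result: 16


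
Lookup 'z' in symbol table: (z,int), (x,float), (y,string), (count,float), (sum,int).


Lookup 'z' → type int


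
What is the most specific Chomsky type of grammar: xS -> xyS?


LHS has context (more than one symbol) and |LHS| ≤ |RHS|
Classification: Type 1 (Context-Sensitive)


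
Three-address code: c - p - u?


Break into single-operator statements:
t1 = c - p
t2 = t1 - u


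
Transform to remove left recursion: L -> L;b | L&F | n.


Left-recursive alternatives: L;b, L&F; non-recursive: n
Introduce L': L -> nL', L' -> ;bL' | &FL' | ε


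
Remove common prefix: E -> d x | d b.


Common prefix: 'd'
Factored: E -> d E', E' -> x | b


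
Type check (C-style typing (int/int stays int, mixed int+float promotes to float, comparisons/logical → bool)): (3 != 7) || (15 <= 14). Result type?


Operand types: bool || bool
Rule: logical operators take bool operands and yield bool
Result type: bool


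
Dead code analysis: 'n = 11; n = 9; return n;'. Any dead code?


first assignment to n is overwritten before any read
Dead: 'n = 11'


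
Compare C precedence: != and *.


'*' is multiplicative (level 10); '!=' is equality (level 6)
Higher level binds tighter
'*' has higher precedence than '!='


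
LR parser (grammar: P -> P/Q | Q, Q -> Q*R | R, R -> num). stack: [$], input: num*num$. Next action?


no handle on stack; shift 'num'
Action: shift


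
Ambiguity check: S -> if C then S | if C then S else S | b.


dangling else: 'if C then if C then b else b' parses two ways
Ambiguous
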